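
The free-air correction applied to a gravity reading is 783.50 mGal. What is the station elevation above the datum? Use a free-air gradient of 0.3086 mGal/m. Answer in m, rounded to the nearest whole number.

h = 783.50 / 0.3086 = 2538.89 m

2539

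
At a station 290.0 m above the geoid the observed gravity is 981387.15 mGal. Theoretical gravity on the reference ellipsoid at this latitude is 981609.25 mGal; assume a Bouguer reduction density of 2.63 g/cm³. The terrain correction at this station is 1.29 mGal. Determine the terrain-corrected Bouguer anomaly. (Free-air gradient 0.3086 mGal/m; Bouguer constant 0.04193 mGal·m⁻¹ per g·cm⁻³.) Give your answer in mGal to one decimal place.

-163.3

Free-air correction = 0.3086 × 290.0 = 89.49 mGal
Free-air anomaly = 981387.15 − 981609.25 + (89.49) = -132.61 mGal
Bouguer slab correction = 0.04193 × 2.63 × 290.0 = 31.98 mGal
Simple Bouguer anomaly = -132.61 − (31.98) = -164.59 mGal
Complete Bouguer anomaly = -164.59 + 1.29 = -163.30 mGal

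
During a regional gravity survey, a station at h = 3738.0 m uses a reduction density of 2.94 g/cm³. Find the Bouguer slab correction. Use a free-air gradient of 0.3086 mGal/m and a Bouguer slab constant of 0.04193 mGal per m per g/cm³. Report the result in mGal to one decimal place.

460.8

Bouguer slab correction = 0.04193 × 2.94 × 3738.0 = 460.8 mGal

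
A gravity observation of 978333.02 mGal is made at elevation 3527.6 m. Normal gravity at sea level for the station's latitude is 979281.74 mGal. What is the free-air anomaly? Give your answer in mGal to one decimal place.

139.9

Free-air correction = 0.3086 × 3527.6 = 1088.62 mGal
Free-air anomaly = 978333.02 − 979281.74 + (1088.62) = 139.90 mGal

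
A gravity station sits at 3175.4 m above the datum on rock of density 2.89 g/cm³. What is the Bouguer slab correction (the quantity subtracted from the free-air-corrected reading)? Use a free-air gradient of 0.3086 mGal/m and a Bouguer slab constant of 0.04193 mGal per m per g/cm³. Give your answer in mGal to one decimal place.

Bouguer slab correction = 0.04193 × 2.89 × 3175.4 = 384.8 mGal

384.8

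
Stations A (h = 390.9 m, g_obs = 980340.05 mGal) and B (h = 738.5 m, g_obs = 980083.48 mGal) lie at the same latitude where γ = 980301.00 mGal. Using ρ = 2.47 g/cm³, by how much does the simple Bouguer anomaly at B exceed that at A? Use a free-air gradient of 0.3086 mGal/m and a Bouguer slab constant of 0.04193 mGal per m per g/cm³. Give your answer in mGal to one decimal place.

-185.3

Δg_SB(A) = 980340.05 − 980301.00 + 0.3086×390.9 − 0.04193×2.47×390.9 = 119.20 mGal
Δg_SB(B) = 980083.48 − 980301.00 + 0.3086×738.5 − 0.04193×2.47×738.5 = -66.10 mGal
Difference = -66.10 − (119.20) = -185.30 mGal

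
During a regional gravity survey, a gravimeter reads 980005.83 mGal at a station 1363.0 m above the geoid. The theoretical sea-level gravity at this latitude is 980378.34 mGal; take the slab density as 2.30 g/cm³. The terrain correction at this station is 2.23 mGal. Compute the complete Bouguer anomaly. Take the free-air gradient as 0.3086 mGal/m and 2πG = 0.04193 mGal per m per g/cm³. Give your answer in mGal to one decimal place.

Free-air correction = 0.3086 × 1363.0 = 420.62 mGal
Free-air anomaly = 980005.83 − 980378.34 + (420.62) = 48.11 mGal
Bouguer slab correction = 0.04193 × 2.30 × 1363.0 = 131.45 mGal
Simple Bouguer anomaly = 48.11 − (131.45) = -83.34 mGal
Complete Bouguer anomaly = -83.34 + 2.23 = -81.11 mGal

-81.1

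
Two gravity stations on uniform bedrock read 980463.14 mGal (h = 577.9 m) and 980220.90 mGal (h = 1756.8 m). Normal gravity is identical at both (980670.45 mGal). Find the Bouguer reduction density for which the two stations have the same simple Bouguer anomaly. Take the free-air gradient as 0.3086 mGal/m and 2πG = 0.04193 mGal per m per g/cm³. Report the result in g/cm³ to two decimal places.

2.46

Δg_obs = 980220.90 − 980463.14 = -242.24 mGal over Δh = 1756.8 − 577.9 = 1178.9 m
Equal Bouguer anomalies ⇒ Δg_obs + (0.3086 − 0.04193ρ)·Δh = 0
0.3086 − 0.04193ρ = −Δg_obs/Δh = 0.20548
ρ = (0.3086 − 0.20548) / 0.04193 = 2.46 g/cm³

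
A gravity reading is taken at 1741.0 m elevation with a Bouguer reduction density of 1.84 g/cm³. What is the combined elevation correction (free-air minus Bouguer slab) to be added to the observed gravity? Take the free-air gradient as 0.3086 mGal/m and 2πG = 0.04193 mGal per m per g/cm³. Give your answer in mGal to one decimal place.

Combined gradient = 0.3086 − 0.04193 × 1.84 = 0.2314488 mGal/m
Combined elevation correction = 0.2314488 × 1741.0 = 403.0 mGal

403.0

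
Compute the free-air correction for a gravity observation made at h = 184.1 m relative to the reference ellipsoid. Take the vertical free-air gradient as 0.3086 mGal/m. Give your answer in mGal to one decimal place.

56.8

Free-air correction = 0.3086 × 184.1 = 56.8 mGal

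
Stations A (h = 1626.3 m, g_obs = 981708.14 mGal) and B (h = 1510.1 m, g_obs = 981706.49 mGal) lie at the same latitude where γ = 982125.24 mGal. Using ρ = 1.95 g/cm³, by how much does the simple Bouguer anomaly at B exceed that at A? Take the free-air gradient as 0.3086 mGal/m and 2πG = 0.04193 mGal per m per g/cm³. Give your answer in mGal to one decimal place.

-28.0

Δg_SB(A) = 981708.14 − 982125.24 + 0.3086×1626.3 − 0.04193×1.95×1626.3 = -48.20 mGal
Δg_SB(B) = 981706.49 − 982125.24 + 0.3086×1510.1 − 0.04193×1.95×1510.1 = -76.20 mGal
Difference = -76.20 − (-48.20) = -28.00 mGal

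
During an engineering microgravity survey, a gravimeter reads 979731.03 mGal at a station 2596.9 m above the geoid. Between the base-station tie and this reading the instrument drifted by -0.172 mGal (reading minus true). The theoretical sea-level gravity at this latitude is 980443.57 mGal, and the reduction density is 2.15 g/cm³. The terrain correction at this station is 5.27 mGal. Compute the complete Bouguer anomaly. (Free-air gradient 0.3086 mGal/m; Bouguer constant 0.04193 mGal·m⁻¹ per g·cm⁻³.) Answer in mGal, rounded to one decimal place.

Drift-corrected reading = 979731.03 − (-0.172) = 979731.202 mGal
Free-air correction = 0.3086 × 2596.9 = 801.40 mGal
Free-air anomaly = 979731.202 − 980443.57 + (801.40) = 89.032 mGal
Bouguer slab correction = 0.04193 × 2.15 × 2596.9 = 234.11 mGal
Simple Bouguer anomaly = 89.032 − (234.11) = -145.078 mGal
Complete Bouguer anomaly = -145.078 + 5.27 = -139.808 mGal

-139.8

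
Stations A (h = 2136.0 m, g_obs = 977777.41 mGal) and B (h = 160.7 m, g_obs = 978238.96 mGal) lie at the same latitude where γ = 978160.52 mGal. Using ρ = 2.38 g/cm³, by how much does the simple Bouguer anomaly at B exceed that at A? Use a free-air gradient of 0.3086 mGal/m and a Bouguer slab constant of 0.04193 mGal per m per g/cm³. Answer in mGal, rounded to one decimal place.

Δg_SB(A) = 977777.41 − 978160.52 + 0.3086×2136.0 − 0.04193×2.38×2136.0 = 62.90 mGal
Δg_SB(B) = 978238.96 − 978160.52 + 0.3086×160.7 − 0.04193×2.38×160.7 = 112.00 mGal
Difference = 112.00 − (62.90) = 49.10 mGal

49.1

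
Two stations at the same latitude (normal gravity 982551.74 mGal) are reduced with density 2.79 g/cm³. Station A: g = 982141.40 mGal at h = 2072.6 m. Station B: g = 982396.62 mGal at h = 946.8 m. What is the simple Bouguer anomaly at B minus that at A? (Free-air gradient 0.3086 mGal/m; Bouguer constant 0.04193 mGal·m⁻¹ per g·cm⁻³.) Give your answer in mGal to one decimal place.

Δg_SB(A) = 982141.40 − 982551.74 + 0.3086×2072.6 − 0.04193×2.79×2072.6 = -13.20 mGal
Δg_SB(B) = 982396.62 − 982551.74 + 0.3086×946.8 − 0.04193×2.79×946.8 = 26.30 mGal
Difference = 26.30 − (-13.20) = 39.50 mGal

39.5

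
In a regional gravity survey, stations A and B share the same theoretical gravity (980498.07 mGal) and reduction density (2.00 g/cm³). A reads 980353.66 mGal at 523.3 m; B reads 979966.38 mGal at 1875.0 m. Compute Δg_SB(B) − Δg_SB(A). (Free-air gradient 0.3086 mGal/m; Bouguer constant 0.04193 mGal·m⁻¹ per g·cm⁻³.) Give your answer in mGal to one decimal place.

-83.5

Δg_SB(A) = 980353.66 − 980498.07 + 0.3086×523.3 − 0.04193×2.00×523.3 = -26.80 mGal
Δg_SB(B) = 979966.38 − 980498.07 + 0.3086×1875.0 − 0.04193×2.00×1875.0 = -110.30 mGal
Difference = -110.30 − (-26.80) = -83.50 mGal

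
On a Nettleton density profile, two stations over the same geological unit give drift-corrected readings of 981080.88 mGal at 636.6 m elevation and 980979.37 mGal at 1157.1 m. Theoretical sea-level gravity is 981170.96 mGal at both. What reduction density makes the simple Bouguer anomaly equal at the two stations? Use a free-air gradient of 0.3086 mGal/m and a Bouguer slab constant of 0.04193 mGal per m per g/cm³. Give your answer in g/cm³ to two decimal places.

Δg_obs = 980979.37 − 981080.88 = -101.51 mGal over Δh = 1157.1 − 636.6 = 520.5 m
Equal Bouguer anomalies ⇒ Δg_obs + (0.3086 − 0.04193ρ)·Δh = 0
0.3086 − 0.04193ρ = −Δg_obs/Δh = 0.19502
ρ = (0.3086 − 0.19502) / 0.04193 = 2.71 g/cm³

2.71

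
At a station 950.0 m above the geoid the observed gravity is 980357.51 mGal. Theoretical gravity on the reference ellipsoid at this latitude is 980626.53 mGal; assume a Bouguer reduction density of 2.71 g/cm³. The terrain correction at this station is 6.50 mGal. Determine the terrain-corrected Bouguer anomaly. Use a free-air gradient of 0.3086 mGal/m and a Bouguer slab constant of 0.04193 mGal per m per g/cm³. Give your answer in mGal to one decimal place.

-77.3

Free-air correction = 0.3086 × 950.0 = 293.17 mGal
Free-air anomaly = 980357.51 − 980626.53 + (293.17) = 24.15 mGal
Bouguer slab correction = 0.04193 × 2.71 × 950.0 = 107.95 mGal
Simple Bouguer anomaly = 24.15 − (107.95) = -83.80 mGal
Complete Bouguer anomaly = -83.80 + 6.50 = -77.30 mGal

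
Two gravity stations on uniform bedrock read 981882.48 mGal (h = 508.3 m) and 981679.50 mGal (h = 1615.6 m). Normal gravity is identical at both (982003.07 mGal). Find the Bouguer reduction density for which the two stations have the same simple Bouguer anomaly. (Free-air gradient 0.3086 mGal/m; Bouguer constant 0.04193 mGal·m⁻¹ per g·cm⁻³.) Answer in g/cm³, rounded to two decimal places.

Δg_obs = 981679.50 − 981882.48 = -202.98 mGal over Δh = 1615.6 − 508.3 = 1107.3 m
Equal Bouguer anomalies ⇒ Δg_obs + (0.3086 − 0.04193ρ)·Δh = 0
0.3086 − 0.04193ρ = −Δg_obs/Δh = 0.18331
ρ = (0.3086 − 0.18331) / 0.04193 = 2.99 g/cm³

2.99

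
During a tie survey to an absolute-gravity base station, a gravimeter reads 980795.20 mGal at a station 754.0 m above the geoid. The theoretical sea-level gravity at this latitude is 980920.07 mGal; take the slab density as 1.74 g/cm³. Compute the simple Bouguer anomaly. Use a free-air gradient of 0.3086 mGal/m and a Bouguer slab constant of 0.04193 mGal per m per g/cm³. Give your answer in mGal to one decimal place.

52.8

Free-air correction = 0.3086 × 754.0 = 232.68 mGal
Free-air anomaly = 980795.20 − 980920.07 + (232.68) = 107.81 mGal
Bouguer slab correction = 0.04193 × 1.74 × 754.0 = 55.01 mGal
Simple Bouguer anomaly = 107.81 − (55.01) = 52.80 mGal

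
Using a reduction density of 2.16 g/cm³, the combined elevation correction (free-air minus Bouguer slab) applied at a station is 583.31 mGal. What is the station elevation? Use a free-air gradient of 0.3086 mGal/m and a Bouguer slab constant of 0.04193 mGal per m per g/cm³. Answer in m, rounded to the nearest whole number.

2675

Combined gradient = 0.3086 − 0.04193 × 2.16 = 0.2180312 mGal/m
h = 583.31 / 0.2180312 = 2675.35 m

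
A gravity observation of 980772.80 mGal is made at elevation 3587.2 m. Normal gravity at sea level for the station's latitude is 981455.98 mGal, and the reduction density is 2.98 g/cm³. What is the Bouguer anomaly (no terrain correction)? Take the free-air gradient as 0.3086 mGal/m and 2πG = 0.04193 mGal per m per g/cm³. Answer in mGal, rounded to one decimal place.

-24.4

Free-air correction = 0.3086 × 3587.2 = 1107.01 mGal
Free-air anomaly = 980772.80 − 981455.98 + (1107.01) = 423.83 mGal
Bouguer slab correction = 0.04193 × 2.98 × 3587.2 = 448.23 mGal
Simple Bouguer anomaly = 423.83 − (448.23) = -24.40 mGal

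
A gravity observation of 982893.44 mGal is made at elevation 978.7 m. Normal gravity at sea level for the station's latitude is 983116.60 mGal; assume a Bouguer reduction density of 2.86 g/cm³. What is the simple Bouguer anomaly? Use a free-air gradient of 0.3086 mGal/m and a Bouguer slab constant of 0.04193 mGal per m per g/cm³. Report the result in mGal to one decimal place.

-38.5

Free-air correction = 0.3086 × 978.7 = 302.03 mGal
Free-air anomaly = 982893.44 − 983116.60 + (302.03) = 78.87 mGal
Bouguer slab correction = 0.04193 × 2.86 × 978.7 = 117.37 mGal
Simple Bouguer anomaly = 78.87 − (117.37) = -38.50 mGal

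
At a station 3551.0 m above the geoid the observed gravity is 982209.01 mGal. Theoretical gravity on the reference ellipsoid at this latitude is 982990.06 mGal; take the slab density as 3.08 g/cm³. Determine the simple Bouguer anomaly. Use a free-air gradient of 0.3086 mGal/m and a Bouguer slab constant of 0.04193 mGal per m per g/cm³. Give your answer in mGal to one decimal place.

-143.8

Free-air correction = 0.3086 × 3551.0 = 1095.84 mGal
Free-air anomaly = 982209.01 − 982990.06 + (1095.84) = 314.79 mGal
Bouguer slab correction = 0.04193 × 3.08 × 3551.0 = 458.59 mGal
Simple Bouguer anomaly = 314.79 − (458.59) = -143.80 mGal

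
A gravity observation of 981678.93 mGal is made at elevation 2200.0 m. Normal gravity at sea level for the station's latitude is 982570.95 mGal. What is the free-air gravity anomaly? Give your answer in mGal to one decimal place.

Free-air correction = 0.3086 × 2200.0 = 678.92 mGal
Free-air anomaly = 981678.93 − 982570.95 + (678.92) = -213.10 mGal

-213.1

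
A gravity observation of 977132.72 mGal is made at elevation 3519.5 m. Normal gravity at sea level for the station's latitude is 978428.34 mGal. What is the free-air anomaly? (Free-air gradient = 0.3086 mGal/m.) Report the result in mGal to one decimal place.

-209.5

Free-air correction = 0.3086 × 3519.5 = 1086.12 mGal
Free-air anomaly = 977132.72 − 978428.34 + (1086.12) = -209.50 mGal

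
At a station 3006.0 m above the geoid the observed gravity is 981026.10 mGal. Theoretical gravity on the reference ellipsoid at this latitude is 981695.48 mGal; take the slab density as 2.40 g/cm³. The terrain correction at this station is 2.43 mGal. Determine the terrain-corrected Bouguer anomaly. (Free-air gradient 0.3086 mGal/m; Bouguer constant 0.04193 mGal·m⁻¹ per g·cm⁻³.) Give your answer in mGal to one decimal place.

Free-air correction = 0.3086 × 3006.0 = 927.65 mGal
Free-air anomaly = 981026.10 − 981695.48 + (927.65) = 258.27 mGal
Bouguer slab correction = 0.04193 × 2.40 × 3006.0 = 302.50 mGal
Simple Bouguer anomaly = 258.27 − (302.50) = -44.23 mGal
Complete Bouguer anomaly = -44.23 + 2.43 = -41.80 mGal

-41.8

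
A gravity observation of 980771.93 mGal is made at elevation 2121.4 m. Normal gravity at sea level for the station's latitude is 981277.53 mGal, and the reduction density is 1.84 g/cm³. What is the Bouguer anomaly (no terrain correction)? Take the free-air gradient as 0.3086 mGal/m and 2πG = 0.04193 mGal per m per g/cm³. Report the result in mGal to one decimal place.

Free-air correction = 0.3086 × 2121.4 = 654.66 mGal
Free-air anomaly = 980771.93 − 981277.53 + (654.66) = 149.06 mGal
Bouguer slab correction = 0.04193 × 1.84 × 2121.4 = 163.67 mGal
Simple Bouguer anomaly = 149.06 − (163.67) = -14.61 mGal

-14.6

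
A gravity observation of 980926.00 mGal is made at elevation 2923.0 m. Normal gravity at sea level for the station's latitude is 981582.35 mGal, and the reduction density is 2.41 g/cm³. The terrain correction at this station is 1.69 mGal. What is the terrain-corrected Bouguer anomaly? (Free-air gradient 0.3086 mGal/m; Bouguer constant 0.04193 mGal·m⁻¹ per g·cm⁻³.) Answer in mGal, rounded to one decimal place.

Free-air correction = 0.3086 × 2923.0 = 902.04 mGal
Free-air anomaly = 980926.00 − 981582.35 + (902.04) = 245.69 mGal
Bouguer slab correction = 0.04193 × 2.41 × 2923.0 = 295.37 mGal
Simple Bouguer anomaly = 245.69 − (295.37) = -49.68 mGal
Complete Bouguer anomaly = -49.68 + 1.69 = -47.99 mGal

-48.0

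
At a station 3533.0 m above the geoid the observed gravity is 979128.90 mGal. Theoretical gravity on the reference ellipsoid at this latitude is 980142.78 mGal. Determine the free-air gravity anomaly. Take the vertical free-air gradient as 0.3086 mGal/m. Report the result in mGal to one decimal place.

76.4

Free-air correction = 0.3086 × 3533.0 = 1090.28 mGal
Free-air anomaly = 979128.90 − 980142.78 + (1090.28) = 76.40 mGal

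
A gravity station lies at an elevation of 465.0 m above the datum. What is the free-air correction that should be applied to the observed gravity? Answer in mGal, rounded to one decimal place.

143.5

Free-air correction = 0.3086 × 465.0 = 143.5 mGal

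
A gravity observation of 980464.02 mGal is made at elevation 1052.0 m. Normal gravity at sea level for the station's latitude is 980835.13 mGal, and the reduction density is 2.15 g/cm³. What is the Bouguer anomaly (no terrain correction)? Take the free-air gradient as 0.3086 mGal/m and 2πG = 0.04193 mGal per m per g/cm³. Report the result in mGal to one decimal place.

-141.3

Free-air correction = 0.3086 × 1052.0 = 324.65 mGal
Free-air anomaly = 980464.02 − 980835.13 + (324.65) = -46.46 mGal
Bouguer slab correction = 0.04193 × 2.15 × 1052.0 = 94.84 mGal
Simple Bouguer anomaly = -46.46 − (94.84) = -141.30 mGal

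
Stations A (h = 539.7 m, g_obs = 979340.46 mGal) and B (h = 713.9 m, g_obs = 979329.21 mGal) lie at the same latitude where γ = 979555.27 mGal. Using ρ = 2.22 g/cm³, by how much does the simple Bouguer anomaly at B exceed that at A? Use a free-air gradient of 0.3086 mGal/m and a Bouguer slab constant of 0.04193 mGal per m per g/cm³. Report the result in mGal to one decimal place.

26.3

Δg_SB(A) = 979340.46 − 979555.27 + 0.3086×539.7 − 0.04193×2.22×539.7 = -98.50 mGal
Δg_SB(B) = 979329.21 − 979555.27 + 0.3086×713.9 − 0.04193×2.22×713.9 = -72.20 mGal
Difference = -72.20 − (-98.50) = 26.30 mGal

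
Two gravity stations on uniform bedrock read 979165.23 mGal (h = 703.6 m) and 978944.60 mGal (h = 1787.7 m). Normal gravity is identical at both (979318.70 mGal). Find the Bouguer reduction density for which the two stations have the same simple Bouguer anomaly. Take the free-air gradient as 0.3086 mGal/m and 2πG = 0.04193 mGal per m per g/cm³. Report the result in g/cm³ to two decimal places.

Δg_obs = 978944.60 − 979165.23 = -220.63 mGal over Δh = 1787.7 − 703.6 = 1084.1 m
Equal Bouguer anomalies ⇒ Δg_obs + (0.3086 − 0.04193ρ)·Δh = 0
0.3086 − 0.04193ρ = −Δg_obs/Δh = 0.20351
ρ = (0.3086 − 0.20351) / 0.04193 = 2.51 g/cm³

2.51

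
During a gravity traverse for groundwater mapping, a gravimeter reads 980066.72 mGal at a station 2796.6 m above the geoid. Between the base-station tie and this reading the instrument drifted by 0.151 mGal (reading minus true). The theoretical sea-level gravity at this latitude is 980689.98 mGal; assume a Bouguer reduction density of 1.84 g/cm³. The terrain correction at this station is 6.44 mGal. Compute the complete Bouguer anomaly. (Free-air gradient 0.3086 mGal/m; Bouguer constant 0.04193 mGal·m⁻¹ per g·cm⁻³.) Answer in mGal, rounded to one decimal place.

30.3

Drift-corrected reading = 980066.72 − (0.151) = 980066.569 mGal
Free-air correction = 0.3086 × 2796.6 = 863.03 mGal
Free-air anomaly = 980066.569 − 980689.98 + (863.03) = 239.619 mGal
Bouguer slab correction = 0.04193 × 1.84 × 2796.6 = 215.76 mGal
Simple Bouguer anomaly = 239.619 − (215.76) = 23.859 mGal
Complete Bouguer anomaly = 23.859 + 6.44 = 30.299 mGal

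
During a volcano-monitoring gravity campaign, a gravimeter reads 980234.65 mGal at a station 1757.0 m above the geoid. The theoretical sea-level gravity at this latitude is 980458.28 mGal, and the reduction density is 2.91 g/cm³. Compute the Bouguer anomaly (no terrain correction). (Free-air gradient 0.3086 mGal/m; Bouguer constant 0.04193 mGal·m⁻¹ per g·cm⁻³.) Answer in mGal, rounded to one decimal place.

104.2

Free-air correction = 0.3086 × 1757.0 = 542.21 mGal
Free-air anomaly = 980234.65 − 980458.28 + (542.21) = 318.58 mGal
Bouguer slab correction = 0.04193 × 2.91 × 1757.0 = 214.38 mGal
Simple Bouguer anomaly = 318.58 − (214.38) = 104.20 mGal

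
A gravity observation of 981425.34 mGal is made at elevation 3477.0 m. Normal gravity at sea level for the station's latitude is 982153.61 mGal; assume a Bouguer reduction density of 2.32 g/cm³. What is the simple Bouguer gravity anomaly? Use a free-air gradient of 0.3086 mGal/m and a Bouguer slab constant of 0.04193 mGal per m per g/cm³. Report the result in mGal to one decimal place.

Free-air correction = 0.3086 × 3477.0 = 1073.00 mGal
Free-air anomaly = 981425.34 − 982153.61 + (1073.00) = 344.73 mGal
Bouguer slab correction = 0.04193 × 2.32 × 3477.0 = 338.23 mGal
Simple Bouguer anomaly = 344.73 − (338.23) = 6.50 mGal

6.5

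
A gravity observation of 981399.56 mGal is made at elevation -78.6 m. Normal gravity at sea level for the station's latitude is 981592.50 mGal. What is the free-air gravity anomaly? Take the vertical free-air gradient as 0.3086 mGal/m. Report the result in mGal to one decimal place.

-217.2

Free-air correction = 0.3086 × -78.6 = -24.26 mGal
Free-air anomaly = 981399.56 − 981592.50 + (-24.26) = -217.20 mGal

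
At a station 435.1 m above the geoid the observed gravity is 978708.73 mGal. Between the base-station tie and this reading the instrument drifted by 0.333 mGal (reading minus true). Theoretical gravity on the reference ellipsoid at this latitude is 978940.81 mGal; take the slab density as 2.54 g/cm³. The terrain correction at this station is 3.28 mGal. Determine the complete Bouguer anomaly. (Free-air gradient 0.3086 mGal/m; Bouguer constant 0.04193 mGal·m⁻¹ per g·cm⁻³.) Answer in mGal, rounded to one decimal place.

-141.2

Drift-corrected reading = 978708.73 − (0.333) = 978708.397 mGal
Free-air correction = 0.3086 × 435.1 = 134.27 mGal
Free-air anomaly = 978708.397 − 978940.81 + (134.27) = -98.143 mGal
Bouguer slab correction = 0.04193 × 2.54 × 435.1 = 46.34 mGal
Simple Bouguer anomaly = -98.143 − (46.34) = -144.483 mGal
Complete Bouguer anomaly = -144.483 + 3.28 = -141.203 mGal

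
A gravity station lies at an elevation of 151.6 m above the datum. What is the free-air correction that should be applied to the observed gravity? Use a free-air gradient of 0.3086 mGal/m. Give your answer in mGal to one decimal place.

46.8

Free-air correction = 0.3086 × 151.6 = 46.8 mGal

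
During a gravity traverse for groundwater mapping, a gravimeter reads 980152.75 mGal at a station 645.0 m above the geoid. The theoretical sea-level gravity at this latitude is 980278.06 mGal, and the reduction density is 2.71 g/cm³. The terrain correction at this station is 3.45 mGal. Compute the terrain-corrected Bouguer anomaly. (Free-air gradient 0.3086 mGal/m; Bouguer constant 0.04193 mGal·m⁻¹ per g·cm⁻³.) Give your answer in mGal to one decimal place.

3.9

Free-air correction = 0.3086 × 645.0 = 199.05 mGal
Free-air anomaly = 980152.75 − 980278.06 + (199.05) = 73.74 mGal
Bouguer slab correction = 0.04193 × 2.71 × 645.0 = 73.29 mGal
Simple Bouguer anomaly = 73.74 − (73.29) = 0.45 mGal
Complete Bouguer anomaly = 0.45 + 3.45 = 3.90 mGal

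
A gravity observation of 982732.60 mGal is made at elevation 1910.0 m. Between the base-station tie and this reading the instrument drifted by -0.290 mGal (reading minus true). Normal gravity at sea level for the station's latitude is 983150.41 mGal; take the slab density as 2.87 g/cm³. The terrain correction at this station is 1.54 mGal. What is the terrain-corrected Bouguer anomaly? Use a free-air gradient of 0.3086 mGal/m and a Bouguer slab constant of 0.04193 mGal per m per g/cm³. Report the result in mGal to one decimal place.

-56.4

Drift-corrected reading = 982732.60 − (-0.290) = 982732.890 mGal
Free-air correction = 0.3086 × 1910.0 = 589.43 mGal
Free-air anomaly = 982732.890 − 983150.41 + (589.43) = 171.910 mGal
Bouguer slab correction = 0.04193 × 2.87 × 1910.0 = 229.85 mGal
Simple Bouguer anomaly = 171.910 − (229.85) = -57.940 mGal
Complete Bouguer anomaly = -57.940 + 1.54 = -56.400 mGal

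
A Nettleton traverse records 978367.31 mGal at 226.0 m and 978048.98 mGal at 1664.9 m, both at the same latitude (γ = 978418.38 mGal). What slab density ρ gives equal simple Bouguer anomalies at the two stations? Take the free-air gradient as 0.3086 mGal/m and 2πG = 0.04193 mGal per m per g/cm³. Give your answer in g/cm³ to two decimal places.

Δg_obs = 978048.98 − 978367.31 = -318.33 mGal over Δh = 1664.9 − 226.0 = 1438.9 m
Equal Bouguer anomalies ⇒ Δg_obs + (0.3086 − 0.04193ρ)·Δh = 0
0.3086 − 0.04193ρ = −Δg_obs/Δh = 0.22123
ρ = (0.3086 − 0.22123) / 0.04193 = 2.08 g/cm³

2.08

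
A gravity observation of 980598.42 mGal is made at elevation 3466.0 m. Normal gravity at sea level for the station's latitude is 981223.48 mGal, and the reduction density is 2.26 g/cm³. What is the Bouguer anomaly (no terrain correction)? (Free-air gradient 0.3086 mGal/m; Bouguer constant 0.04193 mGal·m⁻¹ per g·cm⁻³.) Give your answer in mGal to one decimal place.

Free-air correction = 0.3086 × 3466.0 = 1069.61 mGal
Free-air anomaly = 980598.42 − 981223.48 + (1069.61) = 444.55 mGal
Bouguer slab correction = 0.04193 × 2.26 × 3466.0 = 328.44 mGal
Simple Bouguer anomaly = 444.55 − (328.44) = 116.11 mGal

116.1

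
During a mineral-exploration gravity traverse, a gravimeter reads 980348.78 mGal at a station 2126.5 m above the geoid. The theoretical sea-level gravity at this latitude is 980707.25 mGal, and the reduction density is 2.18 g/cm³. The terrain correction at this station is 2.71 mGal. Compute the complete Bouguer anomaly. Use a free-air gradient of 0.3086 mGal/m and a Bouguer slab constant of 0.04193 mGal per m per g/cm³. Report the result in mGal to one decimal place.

Free-air correction = 0.3086 × 2126.5 = 656.24 mGal
Free-air anomaly = 980348.78 − 980707.25 + (656.24) = 297.77 mGal
Bouguer slab correction = 0.04193 × 2.18 × 2126.5 = 194.38 mGal
Simple Bouguer anomaly = 297.77 − (194.38) = 103.39 mGal
Complete Bouguer anomaly = 103.39 + 2.71 = 106.10 mGal

106.1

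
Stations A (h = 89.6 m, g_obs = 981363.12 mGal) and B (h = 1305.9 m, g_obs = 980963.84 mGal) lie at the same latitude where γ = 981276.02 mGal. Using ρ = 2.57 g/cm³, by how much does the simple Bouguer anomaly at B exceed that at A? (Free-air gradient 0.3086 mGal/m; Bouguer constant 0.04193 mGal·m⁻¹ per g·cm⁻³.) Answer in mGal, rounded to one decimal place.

Δg_SB(A) = 981363.12 − 981276.02 + 0.3086×89.6 − 0.04193×2.57×89.6 = 105.10 mGal
Δg_SB(B) = 980963.84 − 981276.02 + 0.3086×1305.9 − 0.04193×2.57×1305.9 = -49.90 mGal
Difference = -49.90 − (105.10) = -155.00 mGal

-155.0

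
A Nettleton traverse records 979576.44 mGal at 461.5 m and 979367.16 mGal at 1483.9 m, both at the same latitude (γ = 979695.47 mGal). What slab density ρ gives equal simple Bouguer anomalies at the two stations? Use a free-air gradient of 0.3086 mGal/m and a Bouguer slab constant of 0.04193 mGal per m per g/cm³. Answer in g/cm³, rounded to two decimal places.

2.48

Δg_obs = 979367.16 − 979576.44 = -209.28 mGal over Δh = 1483.9 − 461.5 = 1022.4 m
Equal Bouguer anomalies ⇒ Δg_obs + (0.3086 − 0.04193ρ)·Δh = 0
0.3086 − 0.04193ρ = −Δg_obs/Δh = 0.20469
ρ = (0.3086 − 0.20469) / 0.04193 = 2.48 g/cm³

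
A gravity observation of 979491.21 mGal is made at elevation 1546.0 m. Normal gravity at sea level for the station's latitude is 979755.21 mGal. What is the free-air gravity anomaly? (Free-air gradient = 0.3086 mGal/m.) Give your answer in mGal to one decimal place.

Free-air correction = 0.3086 × 1546.0 = 477.10 mGal
Free-air anomaly = 979491.21 − 979755.21 + (477.10) = 213.10 mGal

213.1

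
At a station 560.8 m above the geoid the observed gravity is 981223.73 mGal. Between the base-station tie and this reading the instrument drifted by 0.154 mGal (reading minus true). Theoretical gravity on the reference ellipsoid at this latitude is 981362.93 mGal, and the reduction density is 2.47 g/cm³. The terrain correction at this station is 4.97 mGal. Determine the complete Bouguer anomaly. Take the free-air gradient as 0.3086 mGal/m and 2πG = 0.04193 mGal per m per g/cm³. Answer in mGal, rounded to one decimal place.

-19.4

Drift-corrected reading = 981223.73 − (0.154) = 981223.576 mGal
Free-air correction = 0.3086 × 560.8 = 173.06 mGal
Free-air anomaly = 981223.576 − 981362.93 + (173.06) = 33.706 mGal
Bouguer slab correction = 0.04193 × 2.47 × 560.8 = 58.08 mGal
Simple Bouguer anomaly = 33.706 − (58.08) = -24.374 mGal
Complete Bouguer anomaly = -24.374 + 4.97 = -19.404 mGal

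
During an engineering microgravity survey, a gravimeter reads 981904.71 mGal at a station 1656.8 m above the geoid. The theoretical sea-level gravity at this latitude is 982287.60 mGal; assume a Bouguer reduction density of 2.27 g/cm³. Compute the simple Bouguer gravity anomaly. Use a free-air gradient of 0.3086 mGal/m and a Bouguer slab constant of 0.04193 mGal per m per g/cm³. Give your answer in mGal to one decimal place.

Free-air correction = 0.3086 × 1656.8 = 511.29 mGal
Free-air anomaly = 981904.71 − 982287.60 + (511.29) = 128.40 mGal
Bouguer slab correction = 0.04193 × 2.27 × 1656.8 = 157.70 mGal
Simple Bouguer anomaly = 128.40 − (157.70) = -29.30 mGal

-29.3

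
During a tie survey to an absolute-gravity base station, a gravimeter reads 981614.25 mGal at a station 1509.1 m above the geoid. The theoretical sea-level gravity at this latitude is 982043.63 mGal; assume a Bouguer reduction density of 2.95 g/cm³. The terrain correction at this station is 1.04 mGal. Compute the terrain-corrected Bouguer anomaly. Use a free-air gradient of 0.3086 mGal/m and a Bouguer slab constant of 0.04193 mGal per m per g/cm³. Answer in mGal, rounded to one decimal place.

Free-air correction = 0.3086 × 1509.1 = 465.71 mGal
Free-air anomaly = 981614.25 − 982043.63 + (465.71) = 36.33 mGal
Bouguer slab correction = 0.04193 × 2.95 × 1509.1 = 186.67 mGal
Simple Bouguer anomaly = 36.33 − (186.67) = -150.34 mGal
Complete Bouguer anomaly = -150.34 + 1.04 = -149.30 mGal

-149.3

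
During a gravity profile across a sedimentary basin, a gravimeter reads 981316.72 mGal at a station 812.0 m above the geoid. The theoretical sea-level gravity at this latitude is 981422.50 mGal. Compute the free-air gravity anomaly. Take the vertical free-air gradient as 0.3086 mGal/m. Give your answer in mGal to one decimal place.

144.8

Free-air correction = 0.3086 × 812.0 = 250.58 mGal
Free-air anomaly = 981316.72 − 981422.50 + (250.58) = 144.80 mGal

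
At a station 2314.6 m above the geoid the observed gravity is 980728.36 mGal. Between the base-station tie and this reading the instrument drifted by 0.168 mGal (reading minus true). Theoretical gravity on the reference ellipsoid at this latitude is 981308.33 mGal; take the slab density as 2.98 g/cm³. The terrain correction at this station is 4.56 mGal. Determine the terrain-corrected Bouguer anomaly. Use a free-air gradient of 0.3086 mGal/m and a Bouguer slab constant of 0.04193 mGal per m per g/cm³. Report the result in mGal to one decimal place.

Drift-corrected reading = 980728.36 − (0.168) = 980728.192 mGal
Free-air correction = 0.3086 × 2314.6 = 714.29 mGal
Free-air anomaly = 980728.192 − 981308.33 + (714.29) = 134.152 mGal
Bouguer slab correction = 0.04193 × 2.98 × 2314.6 = 289.21 mGal
Simple Bouguer anomaly = 134.152 − (289.21) = -155.058 mGal
Complete Bouguer anomaly = -155.058 + 4.56 = -150.498 mGal

-150.5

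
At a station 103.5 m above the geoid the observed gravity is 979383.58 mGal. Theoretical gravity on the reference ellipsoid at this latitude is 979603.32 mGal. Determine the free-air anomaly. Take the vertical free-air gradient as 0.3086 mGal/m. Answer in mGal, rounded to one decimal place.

-187.8

Free-air correction = 0.3086 × 103.5 = 31.94 mGal
Free-air anomaly = 979383.58 − 979603.32 + (31.94) = -187.80 mGal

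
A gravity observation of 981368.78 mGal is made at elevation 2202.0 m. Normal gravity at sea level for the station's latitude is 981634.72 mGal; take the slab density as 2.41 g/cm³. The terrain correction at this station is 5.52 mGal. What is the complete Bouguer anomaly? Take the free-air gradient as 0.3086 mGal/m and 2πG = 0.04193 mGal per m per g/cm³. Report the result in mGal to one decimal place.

Free-air correction = 0.3086 × 2202.0 = 679.54 mGal
Free-air anomaly = 981368.78 − 981634.72 + (679.54) = 413.60 mGal
Bouguer slab correction = 0.04193 × 2.41 × 2202.0 = 222.51 mGal
Simple Bouguer anomaly = 413.60 − (222.51) = 191.09 mGal
Complete Bouguer anomaly = 191.09 + 5.52 = 196.61 mGal

196.6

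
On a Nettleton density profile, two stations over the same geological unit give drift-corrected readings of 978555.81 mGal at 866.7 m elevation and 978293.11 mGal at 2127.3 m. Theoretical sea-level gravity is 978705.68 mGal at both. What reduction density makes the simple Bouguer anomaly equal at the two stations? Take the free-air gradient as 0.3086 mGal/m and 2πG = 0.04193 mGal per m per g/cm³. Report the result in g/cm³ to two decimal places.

2.39

Δg_obs = 978293.11 − 978555.81 = -262.70 mGal over Δh = 2127.3 − 866.7 = 1260.6 m
Equal Bouguer anomalies ⇒ Δg_obs + (0.3086 − 0.04193ρ)·Δh = 0
0.3086 − 0.04193ρ = −Δg_obs/Δh = 0.20839
ρ = (0.3086 − 0.20839) / 0.04193 = 2.39 g/cm³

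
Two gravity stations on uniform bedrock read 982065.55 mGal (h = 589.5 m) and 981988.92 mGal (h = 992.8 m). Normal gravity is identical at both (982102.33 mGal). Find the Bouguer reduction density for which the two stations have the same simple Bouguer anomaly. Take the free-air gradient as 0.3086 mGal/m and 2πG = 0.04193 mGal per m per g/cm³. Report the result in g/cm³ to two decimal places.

2.83

Δg_obs = 981988.92 − 982065.55 = -76.63 mGal over Δh = 992.8 − 589.5 = 403.3 m
Equal Bouguer anomalies ⇒ Δg_obs + (0.3086 − 0.04193ρ)·Δh = 0
0.3086 − 0.04193ρ = −Δg_obs/Δh = 0.19001
ρ = (0.3086 − 0.19001) / 0.04193 = 2.83 g/cm³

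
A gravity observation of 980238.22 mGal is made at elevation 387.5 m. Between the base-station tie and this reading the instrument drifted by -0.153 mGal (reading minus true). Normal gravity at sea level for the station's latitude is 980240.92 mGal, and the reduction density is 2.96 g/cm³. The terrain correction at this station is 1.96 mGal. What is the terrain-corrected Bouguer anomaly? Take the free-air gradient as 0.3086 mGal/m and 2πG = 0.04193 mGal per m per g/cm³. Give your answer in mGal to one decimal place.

Drift-corrected reading = 980238.22 − (-0.153) = 980238.373 mGal
Free-air correction = 0.3086 × 387.5 = 119.58 mGal
Free-air anomaly = 980238.373 − 980240.92 + (119.58) = 117.033 mGal
Bouguer slab correction = 0.04193 × 2.96 × 387.5 = 48.09 mGal
Simple Bouguer anomaly = 117.033 − (48.09) = 68.943 mGal
Complete Bouguer anomaly = 68.943 + 1.96 = 70.903 mGal

70.9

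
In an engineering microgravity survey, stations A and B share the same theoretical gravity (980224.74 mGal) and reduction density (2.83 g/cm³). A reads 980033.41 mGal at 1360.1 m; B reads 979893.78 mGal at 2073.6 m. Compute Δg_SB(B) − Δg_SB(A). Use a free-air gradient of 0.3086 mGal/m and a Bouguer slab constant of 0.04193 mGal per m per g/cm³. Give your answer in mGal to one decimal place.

Δg_SB(A) = 980033.41 − 980224.74 + 0.3086×1360.1 − 0.04193×2.83×1360.1 = 67.00 mGal
Δg_SB(B) = 979893.78 − 980224.74 + 0.3086×2073.6 − 0.04193×2.83×2073.6 = 62.90 mGal
Difference = 62.90 − (67.00) = -4.10 mGal

-4.1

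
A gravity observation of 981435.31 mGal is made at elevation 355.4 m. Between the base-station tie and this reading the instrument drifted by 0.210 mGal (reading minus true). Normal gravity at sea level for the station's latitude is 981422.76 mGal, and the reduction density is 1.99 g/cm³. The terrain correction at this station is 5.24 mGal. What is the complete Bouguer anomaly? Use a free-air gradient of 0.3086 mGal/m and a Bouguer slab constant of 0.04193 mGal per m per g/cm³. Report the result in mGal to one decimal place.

Drift-corrected reading = 981435.31 − (0.210) = 981435.100 mGal
Free-air correction = 0.3086 × 355.4 = 109.68 mGal
Free-air anomaly = 981435.100 − 981422.76 + (109.68) = 122.020 mGal
Bouguer slab correction = 0.04193 × 1.99 × 355.4 = 29.65 mGal
Simple Bouguer anomaly = 122.020 − (29.65) = 92.370 mGal
Complete Bouguer anomaly = 92.370 + 5.24 = 97.610 mGal

97.6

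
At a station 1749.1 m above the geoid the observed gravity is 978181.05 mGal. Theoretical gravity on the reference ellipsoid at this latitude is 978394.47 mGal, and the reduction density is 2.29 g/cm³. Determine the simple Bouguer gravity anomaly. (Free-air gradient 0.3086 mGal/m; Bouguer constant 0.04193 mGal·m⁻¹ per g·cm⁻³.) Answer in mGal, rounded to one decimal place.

Free-air correction = 0.3086 × 1749.1 = 539.77 mGal
Free-air anomaly = 978181.05 − 978394.47 + (539.77) = 326.35 mGal
Bouguer slab correction = 0.04193 × 2.29 × 1749.1 = 167.95 mGal
Simple Bouguer anomaly = 326.35 − (167.95) = 158.40 mGal

158.4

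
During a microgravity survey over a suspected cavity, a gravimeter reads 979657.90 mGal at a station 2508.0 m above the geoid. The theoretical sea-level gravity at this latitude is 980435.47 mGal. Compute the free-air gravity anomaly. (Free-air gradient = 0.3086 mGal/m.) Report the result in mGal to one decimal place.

Free-air correction = 0.3086 × 2508.0 = 773.97 mGal
Free-air anomaly = 979657.90 − 980435.47 + (773.97) = -3.60 mGal

-3.6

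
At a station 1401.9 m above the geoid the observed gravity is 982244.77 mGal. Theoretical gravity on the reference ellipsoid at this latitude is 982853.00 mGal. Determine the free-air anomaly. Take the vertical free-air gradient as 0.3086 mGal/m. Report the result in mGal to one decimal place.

Free-air correction = 0.3086 × 1401.9 = 432.63 mGal
Free-air anomaly = 982244.77 − 982853.00 + (432.63) = -175.60 mGal

-175.6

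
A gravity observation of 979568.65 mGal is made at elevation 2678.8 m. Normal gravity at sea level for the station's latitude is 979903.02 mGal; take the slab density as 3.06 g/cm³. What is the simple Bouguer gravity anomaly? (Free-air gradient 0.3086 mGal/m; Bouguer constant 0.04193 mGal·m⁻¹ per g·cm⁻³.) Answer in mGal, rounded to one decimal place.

148.6

Free-air correction = 0.3086 × 2678.8 = 826.68 mGal
Free-air anomaly = 979568.65 − 979903.02 + (826.68) = 492.31 mGal
Bouguer slab correction = 0.04193 × 3.06 × 2678.8 = 343.71 mGal
Simple Bouguer anomaly = 492.31 − (343.71) = 148.60 mGal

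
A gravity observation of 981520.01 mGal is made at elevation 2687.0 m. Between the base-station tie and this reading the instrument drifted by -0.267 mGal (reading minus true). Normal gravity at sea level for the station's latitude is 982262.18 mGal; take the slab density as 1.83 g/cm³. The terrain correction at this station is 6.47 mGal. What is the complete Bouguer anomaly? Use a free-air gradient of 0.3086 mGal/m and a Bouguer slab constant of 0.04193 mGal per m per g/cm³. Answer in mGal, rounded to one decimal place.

Drift-corrected reading = 981520.01 − (-0.267) = 981520.277 mGal
Free-air correction = 0.3086 × 2687.0 = 829.21 mGal
Free-air anomaly = 981520.277 − 982262.18 + (829.21) = 87.307 mGal
Bouguer slab correction = 0.04193 × 1.83 × 2687.0 = 206.18 mGal
Simple Bouguer anomaly = 87.307 − (206.18) = -118.873 mGal
Complete Bouguer anomaly = -118.873 + 6.47 = -112.403 mGal

-112.4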